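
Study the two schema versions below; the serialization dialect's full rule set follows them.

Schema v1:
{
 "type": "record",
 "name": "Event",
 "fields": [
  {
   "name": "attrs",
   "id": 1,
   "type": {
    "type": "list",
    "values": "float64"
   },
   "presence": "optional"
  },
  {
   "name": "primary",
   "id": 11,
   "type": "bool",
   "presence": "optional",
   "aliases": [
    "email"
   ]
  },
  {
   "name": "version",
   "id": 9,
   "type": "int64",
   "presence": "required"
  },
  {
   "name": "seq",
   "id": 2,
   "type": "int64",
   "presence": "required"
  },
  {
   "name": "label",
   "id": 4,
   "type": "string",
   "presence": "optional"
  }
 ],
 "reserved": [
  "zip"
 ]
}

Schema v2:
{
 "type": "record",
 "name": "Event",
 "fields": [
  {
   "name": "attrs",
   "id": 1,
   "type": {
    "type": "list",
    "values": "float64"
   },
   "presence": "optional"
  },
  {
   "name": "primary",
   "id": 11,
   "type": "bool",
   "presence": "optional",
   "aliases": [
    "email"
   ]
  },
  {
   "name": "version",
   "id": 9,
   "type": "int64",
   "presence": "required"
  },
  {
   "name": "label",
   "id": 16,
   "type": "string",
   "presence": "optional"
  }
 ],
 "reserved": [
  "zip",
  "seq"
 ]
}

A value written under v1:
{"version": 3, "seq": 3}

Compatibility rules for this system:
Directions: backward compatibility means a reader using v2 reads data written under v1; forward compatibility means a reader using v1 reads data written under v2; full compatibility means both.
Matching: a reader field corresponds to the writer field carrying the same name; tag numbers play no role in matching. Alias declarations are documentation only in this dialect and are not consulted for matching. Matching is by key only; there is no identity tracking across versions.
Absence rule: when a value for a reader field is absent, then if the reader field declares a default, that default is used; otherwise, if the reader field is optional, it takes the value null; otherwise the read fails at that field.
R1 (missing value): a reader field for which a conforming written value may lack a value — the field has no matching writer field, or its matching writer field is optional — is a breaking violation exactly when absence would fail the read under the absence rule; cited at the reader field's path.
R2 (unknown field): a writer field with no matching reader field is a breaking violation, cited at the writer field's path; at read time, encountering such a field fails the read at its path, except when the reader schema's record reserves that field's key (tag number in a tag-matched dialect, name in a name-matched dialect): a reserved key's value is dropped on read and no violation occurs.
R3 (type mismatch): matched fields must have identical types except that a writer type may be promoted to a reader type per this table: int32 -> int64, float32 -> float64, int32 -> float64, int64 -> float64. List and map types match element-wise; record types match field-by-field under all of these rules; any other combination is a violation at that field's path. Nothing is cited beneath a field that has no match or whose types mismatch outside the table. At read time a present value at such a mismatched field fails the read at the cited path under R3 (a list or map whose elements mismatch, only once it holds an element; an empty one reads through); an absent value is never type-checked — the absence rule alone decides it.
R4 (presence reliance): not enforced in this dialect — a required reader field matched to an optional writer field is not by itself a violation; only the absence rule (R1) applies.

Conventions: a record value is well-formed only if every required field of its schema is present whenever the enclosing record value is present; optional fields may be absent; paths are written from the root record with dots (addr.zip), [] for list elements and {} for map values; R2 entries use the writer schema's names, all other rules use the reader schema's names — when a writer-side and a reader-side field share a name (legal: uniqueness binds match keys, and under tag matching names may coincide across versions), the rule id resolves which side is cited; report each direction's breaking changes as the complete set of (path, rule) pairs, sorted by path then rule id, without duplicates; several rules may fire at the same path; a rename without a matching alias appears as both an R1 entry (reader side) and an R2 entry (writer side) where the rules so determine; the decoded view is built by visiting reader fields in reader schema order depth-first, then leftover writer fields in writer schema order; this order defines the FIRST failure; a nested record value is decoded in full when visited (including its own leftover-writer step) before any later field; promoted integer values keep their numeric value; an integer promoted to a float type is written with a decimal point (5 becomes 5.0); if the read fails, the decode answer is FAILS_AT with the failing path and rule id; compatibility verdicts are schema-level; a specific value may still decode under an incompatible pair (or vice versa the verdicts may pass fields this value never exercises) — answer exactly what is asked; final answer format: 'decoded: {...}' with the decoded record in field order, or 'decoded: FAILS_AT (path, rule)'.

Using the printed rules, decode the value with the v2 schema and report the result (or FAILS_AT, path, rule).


each type pair in Event: writer, then reader
decode walk for Event under reader schema v2:
  attrs := null (absent, optional -> null)
  primary := null (absent, optional -> null)
  version := 3
  label := null (absent, optional -> null)
  writer seq: reserved -> dropped
  => decoded: {"attrs": null, "primary": null, "version": 3, "label": null}
diffs on Event not affecting the asked answer:
  field label in record Event: tag 4 changed to 16 -> fires no rule on Event under this dialect and leaves the result unchanged

decoded: {"attrs": null, "primary": null, "version": 3, "label": null}


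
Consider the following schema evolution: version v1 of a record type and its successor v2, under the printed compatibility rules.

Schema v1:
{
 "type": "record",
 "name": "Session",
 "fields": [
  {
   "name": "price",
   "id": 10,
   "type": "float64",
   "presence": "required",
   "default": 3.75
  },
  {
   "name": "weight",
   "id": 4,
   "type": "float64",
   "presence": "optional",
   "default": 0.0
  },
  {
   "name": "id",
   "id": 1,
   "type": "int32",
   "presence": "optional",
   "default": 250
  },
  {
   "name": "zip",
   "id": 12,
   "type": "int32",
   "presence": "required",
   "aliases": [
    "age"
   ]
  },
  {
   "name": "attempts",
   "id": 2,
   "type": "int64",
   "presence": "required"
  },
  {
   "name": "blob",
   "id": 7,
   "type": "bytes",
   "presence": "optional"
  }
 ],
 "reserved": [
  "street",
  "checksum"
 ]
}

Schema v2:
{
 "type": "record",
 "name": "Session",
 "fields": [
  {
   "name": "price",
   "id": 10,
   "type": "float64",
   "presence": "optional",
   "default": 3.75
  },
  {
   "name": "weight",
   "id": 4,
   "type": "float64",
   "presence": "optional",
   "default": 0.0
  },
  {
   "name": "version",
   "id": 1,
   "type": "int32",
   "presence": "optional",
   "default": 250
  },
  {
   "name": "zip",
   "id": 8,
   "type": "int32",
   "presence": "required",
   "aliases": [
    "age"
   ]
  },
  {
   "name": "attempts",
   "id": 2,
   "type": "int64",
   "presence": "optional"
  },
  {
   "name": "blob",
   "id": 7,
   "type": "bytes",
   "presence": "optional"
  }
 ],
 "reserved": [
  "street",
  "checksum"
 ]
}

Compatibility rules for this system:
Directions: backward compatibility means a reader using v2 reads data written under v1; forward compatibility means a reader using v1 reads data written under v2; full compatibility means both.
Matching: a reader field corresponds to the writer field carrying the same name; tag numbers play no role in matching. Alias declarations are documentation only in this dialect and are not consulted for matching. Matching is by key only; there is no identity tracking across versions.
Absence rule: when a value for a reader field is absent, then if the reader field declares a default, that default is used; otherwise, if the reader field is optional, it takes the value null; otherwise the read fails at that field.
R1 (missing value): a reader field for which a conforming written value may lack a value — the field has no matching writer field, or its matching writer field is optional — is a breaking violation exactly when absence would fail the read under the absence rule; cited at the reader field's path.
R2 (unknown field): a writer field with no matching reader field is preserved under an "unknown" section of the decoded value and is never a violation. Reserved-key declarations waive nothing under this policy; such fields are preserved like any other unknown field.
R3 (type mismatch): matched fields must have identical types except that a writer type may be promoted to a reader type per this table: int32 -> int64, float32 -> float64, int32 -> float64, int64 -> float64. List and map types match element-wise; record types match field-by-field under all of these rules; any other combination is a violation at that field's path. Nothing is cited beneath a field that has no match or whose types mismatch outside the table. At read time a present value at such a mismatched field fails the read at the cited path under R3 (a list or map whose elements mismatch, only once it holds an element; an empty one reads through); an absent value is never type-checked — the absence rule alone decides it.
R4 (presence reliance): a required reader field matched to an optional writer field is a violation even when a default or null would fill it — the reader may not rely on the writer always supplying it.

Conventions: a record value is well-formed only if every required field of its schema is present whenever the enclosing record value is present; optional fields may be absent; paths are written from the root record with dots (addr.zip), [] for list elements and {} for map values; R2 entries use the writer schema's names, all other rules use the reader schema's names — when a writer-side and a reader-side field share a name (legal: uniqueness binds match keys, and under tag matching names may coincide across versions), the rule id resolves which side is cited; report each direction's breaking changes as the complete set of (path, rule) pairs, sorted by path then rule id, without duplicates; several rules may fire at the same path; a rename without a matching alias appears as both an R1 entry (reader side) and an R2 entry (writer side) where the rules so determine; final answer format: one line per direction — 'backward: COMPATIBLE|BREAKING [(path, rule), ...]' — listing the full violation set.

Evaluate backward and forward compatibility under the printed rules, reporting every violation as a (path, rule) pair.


arrows below run writer -> reader for Session
backward on Session — v2 reading data written by v1:
  price <- price (float64 -> float64, writer required)
  weight <- weight (float64 -> float64, writer optional)
  version has no writer counterpart
  zip <- zip (int32 -> int32, writer required)
  attempts <- attempts (int64 -> int64, writer required)
  blob <- blob (bytes -> bytes, writer optional)
  writer field id has no reader counterpart
  => backward verdict for Session: COMPATIBLE, no violations
forward on Session — v1 reading data written by v2:
  price <- price (float64 -> float64, writer optional)
  weight <- weight (float64 -> float64, writer optional)
  id has no writer counterpart
  zip <- zip (int32 -> int32, writer required)
  attempts <- attempts (int64 -> int64, writer optional)
  blob <- blob (bytes -> bytes, writer optional)
  writer field version has no reader counterpart
  R1 fires at attempts
  R4 fires at attempts
  R4 fires at price
  => forward verdict for Session: BREAKING, 3 violation(s)

backward: COMPATIBLE []; forward: BREAKING [(attempts, R1), (attempts, R4), (price, R4)]


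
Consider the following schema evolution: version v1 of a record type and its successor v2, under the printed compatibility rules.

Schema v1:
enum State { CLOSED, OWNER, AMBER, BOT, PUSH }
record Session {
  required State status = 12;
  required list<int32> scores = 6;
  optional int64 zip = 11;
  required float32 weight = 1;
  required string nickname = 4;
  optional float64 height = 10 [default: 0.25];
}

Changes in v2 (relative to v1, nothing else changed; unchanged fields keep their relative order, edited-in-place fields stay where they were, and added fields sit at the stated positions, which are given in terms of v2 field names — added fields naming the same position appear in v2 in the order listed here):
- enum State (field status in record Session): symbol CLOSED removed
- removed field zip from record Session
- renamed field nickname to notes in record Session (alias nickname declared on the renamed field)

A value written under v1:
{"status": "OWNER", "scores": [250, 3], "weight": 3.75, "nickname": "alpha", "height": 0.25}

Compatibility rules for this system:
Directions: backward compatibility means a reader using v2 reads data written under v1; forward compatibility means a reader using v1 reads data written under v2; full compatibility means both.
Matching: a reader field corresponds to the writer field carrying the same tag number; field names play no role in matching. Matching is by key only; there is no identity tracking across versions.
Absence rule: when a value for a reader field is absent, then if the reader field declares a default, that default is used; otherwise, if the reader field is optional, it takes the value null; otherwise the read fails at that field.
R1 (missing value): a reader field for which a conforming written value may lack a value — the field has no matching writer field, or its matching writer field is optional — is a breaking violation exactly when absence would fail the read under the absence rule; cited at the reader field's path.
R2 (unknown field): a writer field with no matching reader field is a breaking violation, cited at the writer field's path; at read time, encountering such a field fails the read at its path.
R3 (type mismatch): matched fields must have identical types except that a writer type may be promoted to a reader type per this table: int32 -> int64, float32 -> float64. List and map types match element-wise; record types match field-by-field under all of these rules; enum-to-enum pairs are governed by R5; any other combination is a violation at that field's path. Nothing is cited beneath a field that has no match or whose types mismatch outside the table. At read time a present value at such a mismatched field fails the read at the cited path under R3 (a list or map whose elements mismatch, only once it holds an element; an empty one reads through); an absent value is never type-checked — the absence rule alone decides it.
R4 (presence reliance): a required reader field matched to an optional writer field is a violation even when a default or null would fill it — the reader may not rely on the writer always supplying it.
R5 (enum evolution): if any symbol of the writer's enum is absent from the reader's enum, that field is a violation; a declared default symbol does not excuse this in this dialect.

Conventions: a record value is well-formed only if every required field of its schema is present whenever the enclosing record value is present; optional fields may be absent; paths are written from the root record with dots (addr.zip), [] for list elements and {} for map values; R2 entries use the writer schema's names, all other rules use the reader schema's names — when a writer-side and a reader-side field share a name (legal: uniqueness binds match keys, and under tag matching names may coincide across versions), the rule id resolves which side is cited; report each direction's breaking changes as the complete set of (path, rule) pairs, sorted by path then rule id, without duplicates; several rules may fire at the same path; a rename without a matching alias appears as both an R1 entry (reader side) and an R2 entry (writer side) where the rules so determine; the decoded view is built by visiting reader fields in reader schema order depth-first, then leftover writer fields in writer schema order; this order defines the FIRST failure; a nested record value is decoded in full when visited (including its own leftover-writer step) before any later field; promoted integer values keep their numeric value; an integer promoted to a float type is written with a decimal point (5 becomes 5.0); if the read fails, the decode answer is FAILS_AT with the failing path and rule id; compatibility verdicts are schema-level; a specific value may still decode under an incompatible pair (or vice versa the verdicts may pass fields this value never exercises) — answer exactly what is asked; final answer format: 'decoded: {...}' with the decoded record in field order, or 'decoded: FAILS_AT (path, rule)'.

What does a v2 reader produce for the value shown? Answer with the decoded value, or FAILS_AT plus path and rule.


decoded: {"status": "OWNER", "scores": [250, 3], "weight": 3.75, "notes": "alpha", "height": 0.25}

arrows below run writer -> reader for Session
decoding the Session value with the v2 reader:
  status := "OWNER"
  scores := [250, 3]
  weight := 3.75
  notes := "alpha" (from writer nickname)
  height := 0.25
  => decoded: {"status": "OWNER", "scores": [250, 3], "weight": 3.75, "notes": "alpha", "height": 0.25}
checking off the Session differences that do not matter here:
  enum State (field status in record Session): symbol CLOSED removed -> affects the rule determinations only; this particular Session value decodes identically


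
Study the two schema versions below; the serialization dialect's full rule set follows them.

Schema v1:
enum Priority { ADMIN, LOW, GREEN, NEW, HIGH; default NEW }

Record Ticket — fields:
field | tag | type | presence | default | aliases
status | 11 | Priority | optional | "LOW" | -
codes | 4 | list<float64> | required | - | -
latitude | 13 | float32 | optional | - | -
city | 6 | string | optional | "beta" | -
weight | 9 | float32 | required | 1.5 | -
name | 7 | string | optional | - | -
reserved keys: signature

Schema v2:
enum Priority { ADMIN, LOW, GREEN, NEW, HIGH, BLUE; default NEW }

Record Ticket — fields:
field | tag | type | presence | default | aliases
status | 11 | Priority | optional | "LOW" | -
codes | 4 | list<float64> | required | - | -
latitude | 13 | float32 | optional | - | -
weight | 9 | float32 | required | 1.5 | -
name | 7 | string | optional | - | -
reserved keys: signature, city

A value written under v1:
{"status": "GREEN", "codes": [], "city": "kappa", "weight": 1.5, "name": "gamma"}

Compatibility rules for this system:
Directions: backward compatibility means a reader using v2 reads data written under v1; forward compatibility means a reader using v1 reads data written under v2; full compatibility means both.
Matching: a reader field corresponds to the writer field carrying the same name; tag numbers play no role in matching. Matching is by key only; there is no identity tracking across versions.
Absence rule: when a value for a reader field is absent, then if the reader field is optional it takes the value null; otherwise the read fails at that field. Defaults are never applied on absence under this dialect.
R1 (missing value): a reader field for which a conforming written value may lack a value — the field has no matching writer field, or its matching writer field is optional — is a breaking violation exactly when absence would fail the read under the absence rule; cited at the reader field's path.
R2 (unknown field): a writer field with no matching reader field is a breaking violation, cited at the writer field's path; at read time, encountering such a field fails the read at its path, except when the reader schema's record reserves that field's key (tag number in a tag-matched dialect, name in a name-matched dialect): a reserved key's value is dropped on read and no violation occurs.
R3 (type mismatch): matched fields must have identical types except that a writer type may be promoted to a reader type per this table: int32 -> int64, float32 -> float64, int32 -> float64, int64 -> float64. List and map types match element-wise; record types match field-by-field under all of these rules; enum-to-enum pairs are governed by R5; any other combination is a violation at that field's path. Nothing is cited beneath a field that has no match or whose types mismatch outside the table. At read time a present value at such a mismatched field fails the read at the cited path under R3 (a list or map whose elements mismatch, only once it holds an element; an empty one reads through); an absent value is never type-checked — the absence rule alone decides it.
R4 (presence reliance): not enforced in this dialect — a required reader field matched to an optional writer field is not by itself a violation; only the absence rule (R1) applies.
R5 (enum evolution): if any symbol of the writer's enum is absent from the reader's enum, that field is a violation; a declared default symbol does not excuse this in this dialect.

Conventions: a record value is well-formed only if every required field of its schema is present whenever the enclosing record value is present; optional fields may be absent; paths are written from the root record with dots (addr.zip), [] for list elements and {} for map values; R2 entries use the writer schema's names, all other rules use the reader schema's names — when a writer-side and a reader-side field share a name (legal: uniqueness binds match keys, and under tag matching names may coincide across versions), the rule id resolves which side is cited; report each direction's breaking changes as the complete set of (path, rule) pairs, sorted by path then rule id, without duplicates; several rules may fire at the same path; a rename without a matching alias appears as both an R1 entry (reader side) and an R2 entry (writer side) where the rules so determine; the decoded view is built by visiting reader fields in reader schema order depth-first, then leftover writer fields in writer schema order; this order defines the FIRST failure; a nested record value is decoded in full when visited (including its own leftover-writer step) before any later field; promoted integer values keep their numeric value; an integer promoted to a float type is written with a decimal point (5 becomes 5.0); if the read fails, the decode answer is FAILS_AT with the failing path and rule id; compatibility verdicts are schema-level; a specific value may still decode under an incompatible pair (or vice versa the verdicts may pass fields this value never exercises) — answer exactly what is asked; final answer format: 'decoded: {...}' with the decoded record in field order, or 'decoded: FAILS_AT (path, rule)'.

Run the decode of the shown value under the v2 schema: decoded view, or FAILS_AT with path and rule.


each type pair in Ticket: writer, then reader
decode (reader v2):
  status := "GREEN"
  codes := []
  latitude := null (not supplied -> null)
  weight := 1.5
  name := "gamma"
  writer city: reserved -> dropped
  => decoded: {"status": "GREEN", "codes": [], "latitude": null, "weight": 1.5, "name": "gamma"}
the other Ticket changes do not affect what is asked:
  enum Priority (field status in record Ticket): symbol BLUE added -> matters for Ticket compatibility verdicts, not for this value's decode

decoded: {"status": "GREEN", "codes": [], "latitude": null, "weight": 1.5, "name": "gamma"}


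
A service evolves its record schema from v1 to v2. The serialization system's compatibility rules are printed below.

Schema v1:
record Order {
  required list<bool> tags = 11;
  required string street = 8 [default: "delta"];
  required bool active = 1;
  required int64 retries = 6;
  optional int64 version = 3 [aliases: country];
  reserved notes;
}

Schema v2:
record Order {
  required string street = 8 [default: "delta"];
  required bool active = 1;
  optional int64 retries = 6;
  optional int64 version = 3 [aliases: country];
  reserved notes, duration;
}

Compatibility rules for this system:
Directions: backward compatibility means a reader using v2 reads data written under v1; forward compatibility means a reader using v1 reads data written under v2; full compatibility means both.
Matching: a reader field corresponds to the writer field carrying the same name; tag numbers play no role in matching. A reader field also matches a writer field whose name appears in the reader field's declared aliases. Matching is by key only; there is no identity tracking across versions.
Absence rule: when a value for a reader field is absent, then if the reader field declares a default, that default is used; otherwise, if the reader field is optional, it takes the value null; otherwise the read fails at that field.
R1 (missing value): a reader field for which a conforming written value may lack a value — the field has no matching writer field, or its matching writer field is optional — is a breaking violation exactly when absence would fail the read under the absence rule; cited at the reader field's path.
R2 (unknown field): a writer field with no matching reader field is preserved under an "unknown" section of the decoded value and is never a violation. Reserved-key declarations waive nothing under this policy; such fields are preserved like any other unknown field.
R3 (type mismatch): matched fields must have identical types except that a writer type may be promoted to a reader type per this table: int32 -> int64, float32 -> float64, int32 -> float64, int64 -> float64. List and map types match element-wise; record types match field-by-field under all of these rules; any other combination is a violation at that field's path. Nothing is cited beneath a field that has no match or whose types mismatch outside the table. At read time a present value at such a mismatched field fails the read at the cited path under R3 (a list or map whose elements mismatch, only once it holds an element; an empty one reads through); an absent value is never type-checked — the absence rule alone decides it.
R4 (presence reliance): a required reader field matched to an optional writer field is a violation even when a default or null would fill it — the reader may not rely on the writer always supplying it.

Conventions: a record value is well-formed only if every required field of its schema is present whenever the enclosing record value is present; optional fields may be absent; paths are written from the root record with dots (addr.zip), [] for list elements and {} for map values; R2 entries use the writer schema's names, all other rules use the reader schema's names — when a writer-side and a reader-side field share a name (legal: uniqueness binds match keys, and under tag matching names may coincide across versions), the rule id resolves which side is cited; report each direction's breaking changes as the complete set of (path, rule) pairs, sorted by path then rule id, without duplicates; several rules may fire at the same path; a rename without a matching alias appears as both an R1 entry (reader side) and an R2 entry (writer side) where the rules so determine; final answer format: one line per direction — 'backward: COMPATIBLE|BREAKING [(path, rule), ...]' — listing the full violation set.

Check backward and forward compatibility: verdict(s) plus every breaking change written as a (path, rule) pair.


each type pair in Order: writer, then reader
backward pass over Order, reader schema v2, writer schema v1:
  writer required, string -> string: reader street maps from writer street
  writer required, bool -> bool: reader active maps from writer active
  writer required, int64 -> int64: reader retries maps from writer retries
  writer optional, int64 -> int64: reader version maps from writer version
  leftover writer field: tags
  => backward verdict for Order: COMPATIBLE, no violations
forward pass over Order, reader schema v1, writer schema v2:
  tags has no writer counterpart
  writer required, string -> string: reader street maps from writer street
  writer required, bool -> bool: reader active maps from writer active
  writer optional, int64 -> int64: reader retries maps from writer retries
  writer optional, int64 -> int64: reader version maps from writer version
  violation R1 at retries
  violation R4 at retries
  violation R1 at tags
  => 3 violation(s): forward is BREAKING for Order

backward: COMPATIBLE []; forward: BREAKING [(retries, R1), (retries, R4), (tags, R1)]


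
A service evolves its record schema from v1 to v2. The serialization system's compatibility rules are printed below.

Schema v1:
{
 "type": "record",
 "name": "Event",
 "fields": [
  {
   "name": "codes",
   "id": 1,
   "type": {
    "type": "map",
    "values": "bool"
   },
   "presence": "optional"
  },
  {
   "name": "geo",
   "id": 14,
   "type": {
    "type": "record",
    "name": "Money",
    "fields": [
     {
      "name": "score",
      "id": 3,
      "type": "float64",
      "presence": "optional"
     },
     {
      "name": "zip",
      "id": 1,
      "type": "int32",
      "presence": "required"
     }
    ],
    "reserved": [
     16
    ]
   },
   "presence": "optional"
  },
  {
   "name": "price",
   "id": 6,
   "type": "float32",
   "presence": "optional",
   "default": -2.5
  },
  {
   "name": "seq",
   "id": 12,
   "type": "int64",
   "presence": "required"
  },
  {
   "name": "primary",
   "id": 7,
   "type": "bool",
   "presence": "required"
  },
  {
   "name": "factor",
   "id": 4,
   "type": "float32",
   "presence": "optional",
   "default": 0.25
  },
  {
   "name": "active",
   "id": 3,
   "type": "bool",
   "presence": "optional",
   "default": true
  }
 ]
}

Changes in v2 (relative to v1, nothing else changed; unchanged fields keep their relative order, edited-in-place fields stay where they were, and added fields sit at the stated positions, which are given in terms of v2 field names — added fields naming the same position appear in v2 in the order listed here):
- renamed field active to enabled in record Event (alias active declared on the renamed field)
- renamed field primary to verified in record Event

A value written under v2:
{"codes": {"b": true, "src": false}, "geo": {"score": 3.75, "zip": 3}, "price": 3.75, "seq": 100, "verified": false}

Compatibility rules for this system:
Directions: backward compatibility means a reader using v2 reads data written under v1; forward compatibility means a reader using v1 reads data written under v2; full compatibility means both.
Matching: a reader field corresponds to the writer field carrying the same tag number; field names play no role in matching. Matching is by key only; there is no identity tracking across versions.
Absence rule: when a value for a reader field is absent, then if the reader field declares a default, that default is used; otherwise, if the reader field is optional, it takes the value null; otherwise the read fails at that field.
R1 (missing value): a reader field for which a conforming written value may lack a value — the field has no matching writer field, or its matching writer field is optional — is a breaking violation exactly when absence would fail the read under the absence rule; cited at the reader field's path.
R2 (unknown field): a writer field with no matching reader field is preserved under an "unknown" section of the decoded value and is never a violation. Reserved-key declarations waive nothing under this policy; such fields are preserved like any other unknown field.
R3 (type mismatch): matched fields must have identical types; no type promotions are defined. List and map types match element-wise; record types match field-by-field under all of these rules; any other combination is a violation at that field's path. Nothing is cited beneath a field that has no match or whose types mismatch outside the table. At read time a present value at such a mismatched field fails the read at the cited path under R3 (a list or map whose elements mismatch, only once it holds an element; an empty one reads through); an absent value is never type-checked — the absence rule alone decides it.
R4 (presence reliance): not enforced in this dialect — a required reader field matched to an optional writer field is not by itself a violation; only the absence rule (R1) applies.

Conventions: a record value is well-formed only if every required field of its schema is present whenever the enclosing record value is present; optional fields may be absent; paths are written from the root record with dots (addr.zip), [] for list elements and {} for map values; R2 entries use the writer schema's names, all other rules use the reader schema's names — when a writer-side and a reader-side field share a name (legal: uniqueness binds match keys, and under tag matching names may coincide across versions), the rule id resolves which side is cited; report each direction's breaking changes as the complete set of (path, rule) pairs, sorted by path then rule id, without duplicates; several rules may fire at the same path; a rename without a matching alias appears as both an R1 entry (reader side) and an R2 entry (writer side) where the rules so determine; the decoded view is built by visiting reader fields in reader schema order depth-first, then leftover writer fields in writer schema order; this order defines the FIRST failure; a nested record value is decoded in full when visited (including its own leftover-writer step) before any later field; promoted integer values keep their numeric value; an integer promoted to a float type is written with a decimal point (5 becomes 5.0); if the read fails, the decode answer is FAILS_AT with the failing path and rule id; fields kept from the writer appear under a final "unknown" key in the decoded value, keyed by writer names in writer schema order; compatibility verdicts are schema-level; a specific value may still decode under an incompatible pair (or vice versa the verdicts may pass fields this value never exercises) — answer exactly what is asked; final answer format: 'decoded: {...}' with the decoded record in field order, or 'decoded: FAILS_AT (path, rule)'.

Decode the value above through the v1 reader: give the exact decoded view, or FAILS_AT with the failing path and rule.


each type pair in Event: writer, then reader
decode (reader v1):
  codes := {"b": true, "src": false}
  geo.score := 3.75
  geo.zip := 3
  price := 3.75
  seq := 100
  primary := false (from writer verified)
  factor := 0.25 (absent -> default)
  active := true (absent -> default)
  => decoded: {"codes": {"b": true, "src": false}, "geo": {"score": 3.75, "zip": 3}, "price": 3.75, "seq": 100, "primary": false, "factor": 0.25, "active": true}
the rest of the Event diff is inert for this question:
  renamed field active to enabled in record Event (alias active declared on the renamed field) -> fires no rule on Event under this dialect and leaves the result unchanged
  renamed field primary to verified in record Event -> fires no rule on Event under this dialect and leaves the result unchanged

decoded: {"codes": {"b": true, "src": false}, "geo": {"score": 3.75, "zip": 3}, "price": 3.75, "seq": 100, "primary": false, "factor": 0.25, "active": true}


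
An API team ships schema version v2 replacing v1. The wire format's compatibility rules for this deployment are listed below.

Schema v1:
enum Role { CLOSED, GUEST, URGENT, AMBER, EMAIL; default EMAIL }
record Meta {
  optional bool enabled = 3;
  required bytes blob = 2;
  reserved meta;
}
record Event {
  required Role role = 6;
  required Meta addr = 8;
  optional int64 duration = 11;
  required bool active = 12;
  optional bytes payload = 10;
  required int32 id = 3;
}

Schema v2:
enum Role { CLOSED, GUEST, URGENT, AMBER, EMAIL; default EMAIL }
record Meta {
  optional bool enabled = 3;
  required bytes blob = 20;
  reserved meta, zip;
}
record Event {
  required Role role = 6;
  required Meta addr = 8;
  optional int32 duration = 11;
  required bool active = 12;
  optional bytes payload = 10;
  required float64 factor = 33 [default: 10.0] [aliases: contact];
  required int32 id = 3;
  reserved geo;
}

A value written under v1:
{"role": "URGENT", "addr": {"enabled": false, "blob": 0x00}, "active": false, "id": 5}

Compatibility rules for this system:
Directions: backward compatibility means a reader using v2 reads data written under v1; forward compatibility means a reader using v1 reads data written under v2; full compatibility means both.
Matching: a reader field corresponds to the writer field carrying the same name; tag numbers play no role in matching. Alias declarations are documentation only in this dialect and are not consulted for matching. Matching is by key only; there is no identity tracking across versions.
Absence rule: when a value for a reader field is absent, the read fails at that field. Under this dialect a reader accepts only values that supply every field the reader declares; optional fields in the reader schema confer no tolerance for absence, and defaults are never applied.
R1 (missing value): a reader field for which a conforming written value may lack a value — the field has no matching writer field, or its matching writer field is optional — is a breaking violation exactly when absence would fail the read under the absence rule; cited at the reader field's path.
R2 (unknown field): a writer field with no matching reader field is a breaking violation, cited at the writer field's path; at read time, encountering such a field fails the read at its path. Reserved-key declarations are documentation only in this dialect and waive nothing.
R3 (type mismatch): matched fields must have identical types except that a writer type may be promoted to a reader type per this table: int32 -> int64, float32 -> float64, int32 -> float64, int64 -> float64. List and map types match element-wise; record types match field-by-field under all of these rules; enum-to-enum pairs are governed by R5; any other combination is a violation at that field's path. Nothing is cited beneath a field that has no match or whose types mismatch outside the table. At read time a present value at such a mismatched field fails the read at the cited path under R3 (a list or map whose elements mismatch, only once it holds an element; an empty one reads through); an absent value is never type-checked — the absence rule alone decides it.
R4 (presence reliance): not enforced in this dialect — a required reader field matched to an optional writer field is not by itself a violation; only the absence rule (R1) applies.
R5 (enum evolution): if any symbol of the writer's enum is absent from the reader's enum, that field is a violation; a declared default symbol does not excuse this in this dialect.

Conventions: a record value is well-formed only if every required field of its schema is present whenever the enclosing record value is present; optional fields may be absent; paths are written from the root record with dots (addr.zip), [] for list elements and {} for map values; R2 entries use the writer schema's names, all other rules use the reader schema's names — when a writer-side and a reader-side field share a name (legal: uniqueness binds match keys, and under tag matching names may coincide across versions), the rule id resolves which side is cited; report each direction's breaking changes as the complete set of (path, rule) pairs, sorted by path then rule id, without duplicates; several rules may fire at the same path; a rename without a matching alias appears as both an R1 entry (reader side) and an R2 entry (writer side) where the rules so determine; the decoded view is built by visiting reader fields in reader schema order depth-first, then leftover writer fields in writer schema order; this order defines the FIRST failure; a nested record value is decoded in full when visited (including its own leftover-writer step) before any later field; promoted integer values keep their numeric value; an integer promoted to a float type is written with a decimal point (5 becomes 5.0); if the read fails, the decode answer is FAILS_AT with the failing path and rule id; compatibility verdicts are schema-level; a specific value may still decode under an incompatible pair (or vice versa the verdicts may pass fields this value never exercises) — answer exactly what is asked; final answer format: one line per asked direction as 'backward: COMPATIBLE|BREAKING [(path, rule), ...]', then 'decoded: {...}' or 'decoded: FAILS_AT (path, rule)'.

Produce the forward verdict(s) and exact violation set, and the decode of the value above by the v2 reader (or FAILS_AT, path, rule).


forward: BREAKING [(addr.enabled, R1), (duration, R1), (factor, R2), (payload, R1)]; decoded: FAILS_AT (duration, R1)

each type pair in Event: writer, then reader
checking forward for Event: reader v1 against writer v2:
  role <- role (Role -> Role, writer required)
  addr <- addr (Meta -> Meta, writer required)
  duration <- duration (int32 -> int64, writer optional)
  active <- active (bool -> bool, writer required)
  payload <- payload (bytes -> bytes, writer optional)
  id <- id (int32 -> int32, writer required)
  leftover writer field: factor
  addr.enabled <- addr.enabled (bool -> bool, writer optional)
  addr.blob <- addr.blob (bytes -> bytes, writer required)
  R1 fires at addr.enabled
  R1 fires at duration
  R2 fires at factor
  R1 fires at payload
  forward on Event therefore BREAKING (4)
migrating the Event value to v2:
  role := "URGENT"
  addr.enabled := false
  addr.blob := 0x00
  read fails at duration under R1 (no fill)
  => FAILS_AT (duration, R1)
remaining Event differences; none change what is asked:
  field blob in record Meta: tag 2 changed to 20 -> no rule fires on it in Event's dialect; the asked verdict holds
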